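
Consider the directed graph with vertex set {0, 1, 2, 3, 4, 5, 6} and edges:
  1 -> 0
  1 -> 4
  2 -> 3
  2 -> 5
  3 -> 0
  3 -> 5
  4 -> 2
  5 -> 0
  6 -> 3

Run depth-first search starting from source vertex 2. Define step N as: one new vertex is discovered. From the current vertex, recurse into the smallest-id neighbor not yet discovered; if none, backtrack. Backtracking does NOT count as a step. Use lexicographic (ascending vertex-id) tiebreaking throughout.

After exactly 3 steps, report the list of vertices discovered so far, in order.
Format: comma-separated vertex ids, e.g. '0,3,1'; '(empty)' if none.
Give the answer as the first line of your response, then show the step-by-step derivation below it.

2,3,0

step 1: discover 2; path=2; order=2
step 2: discover 3; path=2>3; order=2,3
step 3: discover 0; path=2>3>0; order=2,3,0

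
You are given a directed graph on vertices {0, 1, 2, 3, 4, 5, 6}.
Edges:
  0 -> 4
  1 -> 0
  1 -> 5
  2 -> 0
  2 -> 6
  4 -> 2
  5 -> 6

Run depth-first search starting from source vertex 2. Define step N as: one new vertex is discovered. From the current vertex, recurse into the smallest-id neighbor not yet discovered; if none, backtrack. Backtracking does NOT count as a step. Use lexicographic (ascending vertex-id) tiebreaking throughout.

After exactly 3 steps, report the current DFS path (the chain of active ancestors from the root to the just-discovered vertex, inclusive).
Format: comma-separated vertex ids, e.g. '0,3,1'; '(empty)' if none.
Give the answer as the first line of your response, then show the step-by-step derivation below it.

2,0,4

step 1: discover 2; path=2; order=2
step 2: discover 0; path=2>0; order=2,0
step 3: discover 4; path=2>0>4; order=2,0,4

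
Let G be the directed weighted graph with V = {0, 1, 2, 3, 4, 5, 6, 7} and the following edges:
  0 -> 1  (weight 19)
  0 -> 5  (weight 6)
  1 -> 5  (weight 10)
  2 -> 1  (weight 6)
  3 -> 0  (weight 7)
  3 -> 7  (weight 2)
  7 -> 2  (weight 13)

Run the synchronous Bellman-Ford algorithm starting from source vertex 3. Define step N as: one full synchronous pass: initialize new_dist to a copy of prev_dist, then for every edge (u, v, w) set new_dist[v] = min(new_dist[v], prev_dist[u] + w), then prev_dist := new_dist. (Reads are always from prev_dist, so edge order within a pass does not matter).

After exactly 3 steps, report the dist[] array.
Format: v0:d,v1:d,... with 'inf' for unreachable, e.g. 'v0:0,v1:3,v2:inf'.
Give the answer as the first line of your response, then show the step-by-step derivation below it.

v0:7,v1:21,v2:15,v3:0,v4:inf,v5:13,v6:inf,v7:2

step 1: dist = v0:7,v1:inf,v2:inf,v3:0,v4:inf,v5:inf,v6:inf,v7:2
step 2: dist = v0:7,v1:26,v2:15,v3:0,v4:inf,v5:13,v6:inf,v7:2
step 3: dist = v0:7,v1:21,v2:15,v3:0,v4:inf,v5:13,v6:inf,v7:2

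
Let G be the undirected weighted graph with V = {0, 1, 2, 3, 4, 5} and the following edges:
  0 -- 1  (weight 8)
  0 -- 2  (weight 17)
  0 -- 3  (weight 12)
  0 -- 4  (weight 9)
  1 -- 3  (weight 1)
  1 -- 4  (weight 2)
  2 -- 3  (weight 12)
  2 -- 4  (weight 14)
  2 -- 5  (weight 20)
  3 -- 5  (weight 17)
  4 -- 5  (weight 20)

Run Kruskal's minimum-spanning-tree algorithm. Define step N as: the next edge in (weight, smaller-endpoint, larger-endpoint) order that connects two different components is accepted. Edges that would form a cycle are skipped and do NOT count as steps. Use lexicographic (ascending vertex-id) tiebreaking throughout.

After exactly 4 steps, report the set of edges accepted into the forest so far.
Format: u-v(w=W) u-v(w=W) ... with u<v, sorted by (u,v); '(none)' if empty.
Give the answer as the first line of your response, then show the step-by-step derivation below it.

0-1(w=8) 1-3(w=1) 1-4(w=2) 2-3(w=12)

step 1: add edge 1-3 (w=1); MST = {1-3(w=1)}
step 2: add edge 1-4 (w=2); MST = {1-3(w=1) 1-4(w=2)}
step 3: add edge 0-1 (w=8); MST = {0-1(w=8) 1-3(w=1) 1-4(w=2)}
step 4: add edge 2-3 (w=12); MST = {0-1(w=8) 1-3(w=1) 1-4(w=2) 2-3(w=12)}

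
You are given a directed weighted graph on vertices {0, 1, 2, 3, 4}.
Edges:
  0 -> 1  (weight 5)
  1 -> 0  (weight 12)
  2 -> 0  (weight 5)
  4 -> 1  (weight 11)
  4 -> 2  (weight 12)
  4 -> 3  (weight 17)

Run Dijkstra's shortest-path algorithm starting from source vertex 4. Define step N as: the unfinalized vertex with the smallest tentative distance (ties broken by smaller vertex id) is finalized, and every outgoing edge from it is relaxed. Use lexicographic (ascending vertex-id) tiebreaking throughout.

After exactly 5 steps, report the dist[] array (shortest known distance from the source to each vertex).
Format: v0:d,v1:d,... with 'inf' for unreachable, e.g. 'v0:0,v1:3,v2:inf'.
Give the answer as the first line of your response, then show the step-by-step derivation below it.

v0:17,v1:11,v2:12,v3:17,v4:0

step 1: dist = v0:inf,v1:11,v2:12,v3:17,v4:0
step 2: dist = v0:23,v1:11,v2:12,v3:17,v4:0
step 3: dist = v0:17,v1:11,v2:12,v3:17,v4:0
step 4: dist = v0:17,v1:11,v2:12,v3:17,v4:0
step 5: dist = v0:17,v1:11,v2:12,v3:17,v4:0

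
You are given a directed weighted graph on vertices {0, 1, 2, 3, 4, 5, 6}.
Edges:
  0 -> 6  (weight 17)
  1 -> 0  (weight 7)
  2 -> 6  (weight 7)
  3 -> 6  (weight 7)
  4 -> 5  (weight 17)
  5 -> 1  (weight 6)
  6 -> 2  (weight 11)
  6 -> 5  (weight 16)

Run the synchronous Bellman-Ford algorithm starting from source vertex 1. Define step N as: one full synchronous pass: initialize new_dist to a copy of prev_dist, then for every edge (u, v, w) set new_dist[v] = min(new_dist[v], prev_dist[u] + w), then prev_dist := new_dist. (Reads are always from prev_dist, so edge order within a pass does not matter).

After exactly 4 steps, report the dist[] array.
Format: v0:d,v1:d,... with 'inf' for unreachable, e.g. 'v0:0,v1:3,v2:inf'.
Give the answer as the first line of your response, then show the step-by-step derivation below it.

v0:7,v1:0,v2:35,v3:inf,v4:inf,v5:40,v6:24

step 1: dist = v0:7,v1:0,v2:inf,v3:inf,v4:inf,v5:inf,v6:inf
step 2: dist = v0:7,v1:0,v2:inf,v3:inf,v4:inf,v5:inf,v6:24
step 3: dist = v0:7,v1:0,v2:35,v3:inf,v4:inf,v5:40,v6:24
step 4: dist = v0:7,v1:0,v2:35,v3:inf,v4:inf,v5:40,v6:24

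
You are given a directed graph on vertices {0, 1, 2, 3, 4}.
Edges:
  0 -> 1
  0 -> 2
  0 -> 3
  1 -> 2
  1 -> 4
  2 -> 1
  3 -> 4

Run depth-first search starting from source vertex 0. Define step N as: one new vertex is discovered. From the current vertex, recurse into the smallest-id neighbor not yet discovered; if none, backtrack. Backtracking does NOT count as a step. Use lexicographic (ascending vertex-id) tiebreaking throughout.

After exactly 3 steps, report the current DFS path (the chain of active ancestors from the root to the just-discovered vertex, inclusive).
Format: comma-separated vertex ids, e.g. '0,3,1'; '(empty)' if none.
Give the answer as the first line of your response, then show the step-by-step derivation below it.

0,1,2

step 1: discover 0; path=0; order=0
step 2: discover 1; path=0>1; order=0,1
step 3: discover 2; path=0>1>2; order=0,1,2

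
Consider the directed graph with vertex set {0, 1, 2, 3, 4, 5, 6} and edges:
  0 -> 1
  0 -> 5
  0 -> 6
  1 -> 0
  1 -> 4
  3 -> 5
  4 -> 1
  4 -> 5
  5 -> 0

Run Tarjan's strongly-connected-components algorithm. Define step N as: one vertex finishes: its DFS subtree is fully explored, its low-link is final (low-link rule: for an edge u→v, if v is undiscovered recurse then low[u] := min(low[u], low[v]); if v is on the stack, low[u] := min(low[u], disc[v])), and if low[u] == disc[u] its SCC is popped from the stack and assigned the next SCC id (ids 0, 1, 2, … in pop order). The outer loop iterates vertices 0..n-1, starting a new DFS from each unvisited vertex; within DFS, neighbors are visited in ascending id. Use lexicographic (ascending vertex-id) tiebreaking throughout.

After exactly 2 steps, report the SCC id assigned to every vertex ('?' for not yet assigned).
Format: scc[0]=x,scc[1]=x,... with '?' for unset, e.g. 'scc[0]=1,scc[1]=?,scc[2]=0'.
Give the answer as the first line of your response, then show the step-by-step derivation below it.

scc[0]=?,scc[1]=?,scc[2]=?,scc[3]=?,scc[4]=?,scc[5]=?,scc[6]=?

step 1: low=(low[0]=0,low[1]=0,low[2]=?,low[3]=?,low[4]=1,low[5]=0,low[6]=?); scc=(scc[0]=?,scc[1]=?,scc[2]=?,scc[3]=?,scc[4]=?,scc[5]=?,scc[6]=?)
step 2: low=(low[0]=0,low[1]=0,low[2]=?,low[3]=?,low[4]=0,low[5]=0,low[6]=?); scc=(scc[0]=?,scc[1]=?,scc[2]=?,scc[3]=?,scc[4]=?,scc[5]=?,scc[6]=?)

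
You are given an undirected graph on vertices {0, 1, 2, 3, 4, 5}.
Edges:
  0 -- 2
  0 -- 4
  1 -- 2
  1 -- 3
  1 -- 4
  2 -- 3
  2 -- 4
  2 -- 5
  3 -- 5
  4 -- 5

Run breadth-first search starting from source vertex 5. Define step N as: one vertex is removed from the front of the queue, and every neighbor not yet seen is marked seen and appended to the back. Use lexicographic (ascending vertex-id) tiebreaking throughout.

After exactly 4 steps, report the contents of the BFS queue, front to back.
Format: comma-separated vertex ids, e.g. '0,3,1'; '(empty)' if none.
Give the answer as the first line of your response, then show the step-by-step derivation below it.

0,1

step 1: dequeue 5; queue=[2,3,4]; order=5
step 2: dequeue 2; queue=[3,4,0,1]; order=5,2
step 3: dequeue 3; queue=[4,0,1]; order=5,2,3
step 4: dequeue 4; queue=[0,1]; order=5,2,3,4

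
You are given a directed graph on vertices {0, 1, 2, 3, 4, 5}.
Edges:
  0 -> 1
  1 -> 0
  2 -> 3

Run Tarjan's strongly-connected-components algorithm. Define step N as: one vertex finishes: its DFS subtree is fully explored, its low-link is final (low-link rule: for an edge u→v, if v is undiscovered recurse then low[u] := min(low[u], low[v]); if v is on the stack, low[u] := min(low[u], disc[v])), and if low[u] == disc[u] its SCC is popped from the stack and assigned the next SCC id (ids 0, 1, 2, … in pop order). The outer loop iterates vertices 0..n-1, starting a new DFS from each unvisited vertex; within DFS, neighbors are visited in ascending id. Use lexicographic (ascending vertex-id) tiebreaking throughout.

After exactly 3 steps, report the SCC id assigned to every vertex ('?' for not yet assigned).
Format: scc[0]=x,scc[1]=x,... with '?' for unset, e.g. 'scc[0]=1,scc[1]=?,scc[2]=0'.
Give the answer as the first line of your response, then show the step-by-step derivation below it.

scc[0]=0,scc[1]=0,scc[2]=?,scc[3]=1,scc[4]=?,scc[5]=?

step 1: low=(low[0]=0,low[1]=0,low[2]=?,low[3]=?,low[4]=?,low[5]=?); scc=(scc[0]=?,scc[1]=?,scc[2]=?,scc[3]=?,scc[4]=?,scc[5]=?)
step 2: low=(low[0]=0,low[1]=0,low[2]=?,low[3]=?,low[4]=?,low[5]=?); scc=(scc[0]=0,scc[1]=0,scc[2]=?,scc[3]=?,scc[4]=?,scc[5]=?)
step 3: low=(low[0]=0,low[1]=0,low[2]=2,low[3]=3,low[4]=?,low[5]=?); scc=(scc[0]=0,scc[1]=0,scc[2]=?,scc[3]=1,scc[4]=?,scc[5]=?)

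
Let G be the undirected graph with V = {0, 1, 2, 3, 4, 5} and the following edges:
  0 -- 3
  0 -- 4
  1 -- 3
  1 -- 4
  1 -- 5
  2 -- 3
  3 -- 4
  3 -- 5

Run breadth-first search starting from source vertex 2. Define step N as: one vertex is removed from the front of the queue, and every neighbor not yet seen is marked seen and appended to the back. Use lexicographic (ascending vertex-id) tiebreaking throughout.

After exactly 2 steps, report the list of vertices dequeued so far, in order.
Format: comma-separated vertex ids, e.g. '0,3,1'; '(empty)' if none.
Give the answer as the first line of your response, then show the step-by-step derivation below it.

2,3

step 1: dequeue 2; queue=[3]; order=2
step 2: dequeue 3; queue=[0,1,4,5]; order=2,3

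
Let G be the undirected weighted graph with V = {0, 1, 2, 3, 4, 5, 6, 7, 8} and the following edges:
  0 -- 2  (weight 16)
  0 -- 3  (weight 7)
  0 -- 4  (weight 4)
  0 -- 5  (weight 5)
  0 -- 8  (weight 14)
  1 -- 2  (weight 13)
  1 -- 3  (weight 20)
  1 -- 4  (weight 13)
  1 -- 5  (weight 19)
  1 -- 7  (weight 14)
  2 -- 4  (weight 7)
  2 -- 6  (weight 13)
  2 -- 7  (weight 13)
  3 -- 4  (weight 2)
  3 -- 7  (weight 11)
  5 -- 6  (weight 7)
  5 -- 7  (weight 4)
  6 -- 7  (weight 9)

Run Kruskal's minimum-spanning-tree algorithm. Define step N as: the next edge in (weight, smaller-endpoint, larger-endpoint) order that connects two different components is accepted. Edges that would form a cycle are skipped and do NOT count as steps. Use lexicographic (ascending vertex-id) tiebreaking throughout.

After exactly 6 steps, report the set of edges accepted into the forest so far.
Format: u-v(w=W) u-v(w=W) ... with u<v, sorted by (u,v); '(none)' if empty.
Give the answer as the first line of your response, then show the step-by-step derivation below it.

0-4(w=4) 0-5(w=5) 2-4(w=7) 3-4(w=2) 5-6(w=7) 5-7(w=4)

step 1: add edge 3-4 (w=2); MST = {3-4(w=2)}
step 2: add edge 0-4 (w=4); MST = {0-4(w=4) 3-4(w=2)}
step 3: add edge 5-7 (w=4); MST = {0-4(w=4) 3-4(w=2) 5-7(w=4)}
step 4: add edge 0-5 (w=5); MST = {0-4(w=4) 0-5(w=5) 3-4(w=2) 5-7(w=4)}
step 5: add edge 2-4 (w=7); MST = {0-4(w=4) 0-5(w=5) 2-4(w=7) 3-4(w=2) 5-7(w=4)}
step 6: add edge 5-6 (w=7); MST = {0-4(w=4) 0-5(w=5) 2-4(w=7) 3-4(w=2) 5-6(w=7) 5-7(w=4)}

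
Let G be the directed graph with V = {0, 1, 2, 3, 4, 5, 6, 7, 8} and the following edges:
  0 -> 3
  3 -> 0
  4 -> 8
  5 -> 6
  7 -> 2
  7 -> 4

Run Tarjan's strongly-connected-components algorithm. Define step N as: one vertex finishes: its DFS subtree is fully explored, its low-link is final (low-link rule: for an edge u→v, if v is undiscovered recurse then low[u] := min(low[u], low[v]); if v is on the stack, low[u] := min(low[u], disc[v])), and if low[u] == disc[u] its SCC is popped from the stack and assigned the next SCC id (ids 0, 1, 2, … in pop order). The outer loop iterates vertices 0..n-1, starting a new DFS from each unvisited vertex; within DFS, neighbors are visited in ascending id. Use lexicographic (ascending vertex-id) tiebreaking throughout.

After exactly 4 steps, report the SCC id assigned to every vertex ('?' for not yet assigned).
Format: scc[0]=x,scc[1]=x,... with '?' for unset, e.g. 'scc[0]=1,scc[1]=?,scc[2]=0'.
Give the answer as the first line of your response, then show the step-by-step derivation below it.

scc[0]=0,scc[1]=1,scc[2]=2,scc[3]=0,scc[4]=?,scc[5]=?,scc[6]=?,scc[7]=?,scc[8]=?

step 1: low=(low[0]=0,low[1]=?,low[2]=?,low[3]=0,low[4]=?,low[5]=?,low[6]=?,low[7]=?,low[8]=?); scc=(scc[0]=?,scc[1]=?,scc[2]=?,scc[3]=?,scc[4]=?,scc[5]=?,scc[6]=?,scc[7]=?,scc[8]=?)
step 2: low=(low[0]=0,low[1]=?,low[2]=?,low[3]=0,low[4]=?,low[5]=?,low[6]=?,low[7]=?,low[8]=?); scc=(scc[0]=0,scc[1]=?,scc[2]=?,scc[3]=0,scc[4]=?,scc[5]=?,scc[6]=?,scc[7]=?,scc[8]=?)
step 3: low=(low[0]=0,low[1]=2,low[2]=?,low[3]=0,low[4]=?,low[5]=?,low[6]=?,low[7]=?,low[8]=?); scc=(scc[0]=0,scc[1]=1,scc[2]=?,scc[3]=0,scc[4]=?,scc[5]=?,scc[6]=?,scc[7]=?,scc[8]=?)
step 4: low=(low[0]=0,low[1]=2,low[2]=3,low[3]=0,low[4]=?,low[5]=?,low[6]=?,low[7]=?,low[8]=?); scc=(scc[0]=0,scc[1]=1,scc[2]=2,scc[3]=0,scc[4]=?,scc[5]=?,scc[6]=?,scc[7]=?,scc[8]=?)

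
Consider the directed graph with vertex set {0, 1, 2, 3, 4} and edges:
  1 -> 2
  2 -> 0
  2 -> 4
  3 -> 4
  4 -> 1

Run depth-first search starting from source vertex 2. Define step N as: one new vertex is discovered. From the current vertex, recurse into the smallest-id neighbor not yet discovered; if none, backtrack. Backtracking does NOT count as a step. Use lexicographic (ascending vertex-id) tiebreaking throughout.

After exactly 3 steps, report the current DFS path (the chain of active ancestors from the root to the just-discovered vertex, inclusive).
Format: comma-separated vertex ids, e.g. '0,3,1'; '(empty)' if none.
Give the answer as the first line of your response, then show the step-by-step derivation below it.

2,4

step 1: discover 2; path=2; order=2
step 2: discover 0; path=2>0; order=2,0
step 3: discover 4; path=2>4; order=2,0,4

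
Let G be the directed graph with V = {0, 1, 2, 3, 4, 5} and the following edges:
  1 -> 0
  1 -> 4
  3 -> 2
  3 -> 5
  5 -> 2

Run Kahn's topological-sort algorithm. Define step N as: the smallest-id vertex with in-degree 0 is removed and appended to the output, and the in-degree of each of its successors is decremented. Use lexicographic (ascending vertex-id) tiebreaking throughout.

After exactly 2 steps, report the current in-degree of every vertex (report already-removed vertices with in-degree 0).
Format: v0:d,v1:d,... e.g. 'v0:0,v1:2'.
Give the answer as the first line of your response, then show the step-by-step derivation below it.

v0:0,v1:0,v2:2,v3:0,v4:0,v5:1

step 1: output 1; order=[1]; indeg=(0,0,2,0,0,1)
step 2: output 0; order=[1,0]; indeg=(0,0,2,0,0,1)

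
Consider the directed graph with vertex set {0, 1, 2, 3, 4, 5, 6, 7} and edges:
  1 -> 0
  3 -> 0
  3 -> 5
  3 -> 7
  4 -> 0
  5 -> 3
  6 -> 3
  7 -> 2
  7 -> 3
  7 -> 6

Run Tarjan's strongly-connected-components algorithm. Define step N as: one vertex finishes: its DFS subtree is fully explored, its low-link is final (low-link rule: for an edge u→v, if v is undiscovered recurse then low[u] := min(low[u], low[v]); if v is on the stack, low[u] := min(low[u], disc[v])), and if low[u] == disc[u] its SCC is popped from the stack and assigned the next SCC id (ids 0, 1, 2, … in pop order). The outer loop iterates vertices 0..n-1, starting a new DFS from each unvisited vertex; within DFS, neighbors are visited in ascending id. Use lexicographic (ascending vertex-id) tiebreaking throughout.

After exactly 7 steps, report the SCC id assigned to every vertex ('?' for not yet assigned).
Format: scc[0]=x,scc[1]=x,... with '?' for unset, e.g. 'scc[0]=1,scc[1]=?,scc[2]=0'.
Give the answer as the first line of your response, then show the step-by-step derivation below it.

scc[0]=0,scc[1]=1,scc[2]=2,scc[3]=3,scc[4]=?,scc[5]=3,scc[6]=3,scc[7]=3

step 1: low=(low[0]=0,low[1]=?,low[2]=?,low[3]=?,low[4]=?,low[5]=?,low[6]=?,low[7]=?); scc=(scc[0]=0,scc[1]=?,scc[2]=?,scc[3]=?,scc[4]=?,scc[5]=?,scc[6]=?,scc[7]=?)
step 2: low=(low[0]=0,low[1]=1,low[2]=?,low[3]=?,low[4]=?,low[5]=?,low[6]=?,low[7]=?); scc=(scc[0]=0,scc[1]=1,scc[2]=?,scc[3]=?,scc[4]=?,scc[5]=?,scc[6]=?,scc[7]=?)
step 3: low=(low[0]=0,low[1]=1,low[2]=2,low[3]=?,low[4]=?,low[5]=?,low[6]=?,low[7]=?); scc=(scc[0]=0,scc[1]=1,scc[2]=2,scc[3]=?,scc[4]=?,scc[5]=?,scc[6]=?,scc[7]=?)
step 4: low=(low[0]=0,low[1]=1,low[2]=2,low[3]=3,low[4]=?,low[5]=3,low[6]=?,low[7]=?); scc=(scc[0]=0,scc[1]=1,scc[2]=2,scc[3]=?,scc[4]=?,scc[5]=?,scc[6]=?,scc[7]=?)
step 5: low=(low[0]=0,low[1]=1,low[2]=2,low[3]=3,low[4]=?,low[5]=3,low[6]=3,low[7]=3); scc=(scc[0]=0,scc[1]=1,scc[2]=2,scc[3]=?,scc[4]=?,scc[5]=?,scc[6]=?,scc[7]=?)
step 6: low=(low[0]=0,low[1]=1,low[2]=2,low[3]=3,low[4]=?,low[5]=3,low[6]=3,low[7]=3); scc=(scc[0]=0,scc[1]=1,scc[2]=2,scc[3]=?,scc[4]=?,scc[5]=?,scc[6]=?,scc[7]=?)
step 7: low=(low[0]=0,low[1]=1,low[2]=2,low[3]=3,low[4]=?,low[5]=3,low[6]=3,low[7]=3); scc=(scc[0]=0,scc[1]=1,scc[2]=2,scc[3]=3,scc[4]=?,scc[5]=3,scc[6]=3,scc[7]=3)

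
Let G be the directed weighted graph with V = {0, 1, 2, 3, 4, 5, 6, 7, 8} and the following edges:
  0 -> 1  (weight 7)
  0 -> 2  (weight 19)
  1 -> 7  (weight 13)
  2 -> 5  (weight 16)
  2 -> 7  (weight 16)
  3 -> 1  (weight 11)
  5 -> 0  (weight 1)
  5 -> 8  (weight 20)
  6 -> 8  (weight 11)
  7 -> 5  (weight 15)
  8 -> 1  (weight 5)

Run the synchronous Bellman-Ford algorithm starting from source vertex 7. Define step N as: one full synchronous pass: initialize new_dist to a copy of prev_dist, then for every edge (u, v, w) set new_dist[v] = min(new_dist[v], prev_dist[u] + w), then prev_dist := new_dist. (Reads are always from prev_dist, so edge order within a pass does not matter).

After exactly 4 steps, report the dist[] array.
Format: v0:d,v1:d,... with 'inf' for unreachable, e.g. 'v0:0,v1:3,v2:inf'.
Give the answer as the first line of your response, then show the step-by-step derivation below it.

v0:16,v1:23,v2:35,v3:inf,v4:inf,v5:15,v6:inf,v7:0,v8:35

step 1: dist = v0:inf,v1:inf,v2:inf,v3:inf,v4:inf,v5:15,v6:inf,v7:0,v8:inf
step 2: dist = v0:16,v1:inf,v2:inf,v3:inf,v4:inf,v5:15,v6:inf,v7:0,v8:35
step 3: dist = v0:16,v1:23,v2:35,v3:inf,v4:inf,v5:15,v6:inf,v7:0,v8:35
step 4: dist = v0:16,v1:23,v2:35,v3:inf,v4:inf,v5:15,v6:inf,v7:0,v8:35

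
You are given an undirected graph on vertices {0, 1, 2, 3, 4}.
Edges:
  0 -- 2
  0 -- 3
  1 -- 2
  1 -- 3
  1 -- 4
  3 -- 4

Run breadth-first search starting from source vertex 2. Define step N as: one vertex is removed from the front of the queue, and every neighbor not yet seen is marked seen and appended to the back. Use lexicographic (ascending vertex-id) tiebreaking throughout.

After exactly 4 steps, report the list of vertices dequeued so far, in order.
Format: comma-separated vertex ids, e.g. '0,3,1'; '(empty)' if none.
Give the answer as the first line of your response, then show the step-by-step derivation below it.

2,0,1,3

step 1: dequeue 2; queue=[0,1]; order=2
step 2: dequeue 0; queue=[1,3]; order=2,0
step 3: dequeue 1; queue=[3,4]; order=2,0,1
step 4: dequeue 3; queue=[4]; order=2,0,1,3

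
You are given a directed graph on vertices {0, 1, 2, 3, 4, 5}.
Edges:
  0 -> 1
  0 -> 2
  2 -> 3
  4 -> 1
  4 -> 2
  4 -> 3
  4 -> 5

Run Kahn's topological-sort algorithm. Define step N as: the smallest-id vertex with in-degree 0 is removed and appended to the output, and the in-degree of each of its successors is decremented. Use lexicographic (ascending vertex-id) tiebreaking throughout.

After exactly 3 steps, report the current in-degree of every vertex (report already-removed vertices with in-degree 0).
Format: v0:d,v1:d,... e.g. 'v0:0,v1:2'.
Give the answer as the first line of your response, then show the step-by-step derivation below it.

v0:0,v1:0,v2:0,v3:1,v4:0,v5:0

step 1: output 0; order=[0]; indeg=(0,1,1,2,0,1)
step 2: output 4; order=[0,4]; indeg=(0,0,0,1,0,0)
step 3: output 1; order=[0,4,1]; indeg=(0,0,0,1,0,0)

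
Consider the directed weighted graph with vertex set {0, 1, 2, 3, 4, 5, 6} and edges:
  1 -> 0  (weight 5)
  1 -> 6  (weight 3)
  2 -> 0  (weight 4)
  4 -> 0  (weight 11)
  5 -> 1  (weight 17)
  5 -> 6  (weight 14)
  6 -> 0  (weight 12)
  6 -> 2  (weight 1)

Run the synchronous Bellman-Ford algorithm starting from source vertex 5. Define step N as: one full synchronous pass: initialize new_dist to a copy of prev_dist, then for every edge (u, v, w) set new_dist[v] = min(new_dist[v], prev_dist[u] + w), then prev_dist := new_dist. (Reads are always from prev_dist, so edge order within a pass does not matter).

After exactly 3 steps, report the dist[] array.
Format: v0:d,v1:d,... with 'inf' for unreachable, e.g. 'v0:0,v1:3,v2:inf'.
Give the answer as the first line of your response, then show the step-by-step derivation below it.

v0:19,v1:17,v2:15,v3:inf,v4:inf,v5:0,v6:14

step 1: dist = v0:inf,v1:17,v2:inf,v3:inf,v4:inf,v5:0,v6:14
step 2: dist = v0:22,v1:17,v2:15,v3:inf,v4:inf,v5:0,v6:14
step 3: dist = v0:19,v1:17,v2:15,v3:inf,v4:inf,v5:0,v6:14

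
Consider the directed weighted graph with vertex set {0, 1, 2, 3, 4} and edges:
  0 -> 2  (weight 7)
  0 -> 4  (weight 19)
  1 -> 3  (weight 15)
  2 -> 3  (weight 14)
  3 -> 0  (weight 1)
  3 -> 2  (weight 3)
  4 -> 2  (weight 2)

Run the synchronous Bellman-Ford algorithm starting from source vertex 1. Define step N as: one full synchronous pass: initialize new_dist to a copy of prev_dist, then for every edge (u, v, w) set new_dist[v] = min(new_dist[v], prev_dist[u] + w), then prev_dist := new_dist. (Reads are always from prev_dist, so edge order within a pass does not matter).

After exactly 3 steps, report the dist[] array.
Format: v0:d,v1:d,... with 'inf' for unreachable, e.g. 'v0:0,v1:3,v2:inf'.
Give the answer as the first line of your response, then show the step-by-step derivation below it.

v0:16,v1:0,v2:18,v3:15,v4:35

step 1: dist = v0:inf,v1:0,v2:inf,v3:15,v4:inf
step 2: dist = v0:16,v1:0,v2:18,v3:15,v4:inf
step 3: dist = v0:16,v1:0,v2:18,v3:15,v4:35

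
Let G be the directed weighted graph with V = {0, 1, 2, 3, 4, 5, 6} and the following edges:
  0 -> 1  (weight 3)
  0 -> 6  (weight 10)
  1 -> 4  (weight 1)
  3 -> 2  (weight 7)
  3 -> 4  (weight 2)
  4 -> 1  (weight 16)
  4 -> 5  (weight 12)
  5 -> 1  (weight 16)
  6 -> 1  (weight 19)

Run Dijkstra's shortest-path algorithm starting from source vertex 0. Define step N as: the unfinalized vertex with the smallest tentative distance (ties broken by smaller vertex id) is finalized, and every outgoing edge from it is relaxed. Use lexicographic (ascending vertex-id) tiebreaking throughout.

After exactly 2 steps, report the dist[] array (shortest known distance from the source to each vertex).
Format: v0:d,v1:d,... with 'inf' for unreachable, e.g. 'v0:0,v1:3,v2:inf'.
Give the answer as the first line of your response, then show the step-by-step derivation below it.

v0:0,v1:3,v2:inf,v3:inf,v4:4,v5:inf,v6:10

step 1: dist = v0:0,v1:3,v2:inf,v3:inf,v4:inf,v5:inf,v6:10
step 2: dist = v0:0,v1:3,v2:inf,v3:inf,v4:4,v5:inf,v6:10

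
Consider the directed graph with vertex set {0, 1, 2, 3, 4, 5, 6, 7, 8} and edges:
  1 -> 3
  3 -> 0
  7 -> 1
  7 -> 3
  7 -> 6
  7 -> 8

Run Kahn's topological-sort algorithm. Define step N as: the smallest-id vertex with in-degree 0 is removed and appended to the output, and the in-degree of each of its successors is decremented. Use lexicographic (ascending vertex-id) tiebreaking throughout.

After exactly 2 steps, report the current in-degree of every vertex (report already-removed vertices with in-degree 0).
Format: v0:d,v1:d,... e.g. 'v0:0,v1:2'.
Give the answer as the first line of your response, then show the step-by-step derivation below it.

v0:1,v1:1,v2:0,v3:2,v4:0,v5:0,v6:1,v7:0,v8:1

step 1: output 2; order=[2]; indeg=(1,1,0,2,0,0,1,0,1)
step 2: output 4; order=[2,4]; indeg=(1,1,0,2,0,0,1,0,1)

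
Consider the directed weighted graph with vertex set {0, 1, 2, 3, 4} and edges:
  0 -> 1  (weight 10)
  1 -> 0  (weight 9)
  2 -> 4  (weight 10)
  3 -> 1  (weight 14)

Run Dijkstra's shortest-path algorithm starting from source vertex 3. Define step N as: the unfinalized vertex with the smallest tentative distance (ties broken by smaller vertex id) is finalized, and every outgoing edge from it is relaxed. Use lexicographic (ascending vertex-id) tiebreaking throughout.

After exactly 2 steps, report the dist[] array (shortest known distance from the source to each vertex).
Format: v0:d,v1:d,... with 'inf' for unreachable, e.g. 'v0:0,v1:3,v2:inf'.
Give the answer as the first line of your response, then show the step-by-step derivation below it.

v0:23,v1:14,v2:inf,v3:0,v4:inf

step 1: dist = v0:inf,v1:14,v2:inf,v3:0,v4:inf
step 2: dist = v0:23,v1:14,v2:inf,v3:0,v4:inf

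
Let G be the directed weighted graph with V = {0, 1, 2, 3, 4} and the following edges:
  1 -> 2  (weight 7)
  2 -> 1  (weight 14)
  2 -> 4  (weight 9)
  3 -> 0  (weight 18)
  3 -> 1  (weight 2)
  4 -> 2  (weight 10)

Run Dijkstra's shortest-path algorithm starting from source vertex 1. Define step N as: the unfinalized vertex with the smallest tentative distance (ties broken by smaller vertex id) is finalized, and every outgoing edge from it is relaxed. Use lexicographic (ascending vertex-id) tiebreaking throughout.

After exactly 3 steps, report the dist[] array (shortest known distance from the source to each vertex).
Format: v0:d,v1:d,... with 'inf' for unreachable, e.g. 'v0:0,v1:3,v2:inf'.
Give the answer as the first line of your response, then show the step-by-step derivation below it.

v0:inf,v1:0,v2:7,v3:inf,v4:16

step 1: dist = v0:inf,v1:0,v2:7,v3:inf,v4:inf
step 2: dist = v0:inf,v1:0,v2:7,v3:inf,v4:16
step 3: dist = v0:inf,v1:0,v2:7,v3:inf,v4:16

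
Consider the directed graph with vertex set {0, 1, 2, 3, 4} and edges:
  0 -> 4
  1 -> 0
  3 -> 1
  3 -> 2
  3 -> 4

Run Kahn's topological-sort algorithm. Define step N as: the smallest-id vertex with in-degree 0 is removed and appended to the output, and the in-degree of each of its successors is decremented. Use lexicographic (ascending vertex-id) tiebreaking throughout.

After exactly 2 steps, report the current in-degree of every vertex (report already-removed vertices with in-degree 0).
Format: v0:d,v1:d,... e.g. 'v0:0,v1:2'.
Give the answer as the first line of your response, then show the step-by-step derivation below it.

v0:0,v1:0,v2:0,v3:0,v4:1

step 1: output 3; order=[3]; indeg=(1,0,0,0,1)
step 2: output 1; order=[3,1]; indeg=(0,0,0,0,1)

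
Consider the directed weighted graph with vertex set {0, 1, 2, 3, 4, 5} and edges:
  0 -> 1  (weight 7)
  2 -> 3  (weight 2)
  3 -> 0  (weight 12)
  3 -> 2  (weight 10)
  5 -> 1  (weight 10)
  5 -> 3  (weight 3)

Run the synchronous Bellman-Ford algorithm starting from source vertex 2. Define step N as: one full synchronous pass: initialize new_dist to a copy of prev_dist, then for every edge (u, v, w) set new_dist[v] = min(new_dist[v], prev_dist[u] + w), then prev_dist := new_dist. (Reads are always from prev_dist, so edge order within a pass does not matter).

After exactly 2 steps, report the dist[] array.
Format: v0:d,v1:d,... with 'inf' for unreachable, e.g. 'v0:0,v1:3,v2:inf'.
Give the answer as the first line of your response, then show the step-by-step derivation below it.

v0:14,v1:inf,v2:0,v3:2,v4:inf,v5:inf

step 1: dist = v0:inf,v1:inf,v2:0,v3:2,v4:inf,v5:inf
step 2: dist = v0:14,v1:inf,v2:0,v3:2,v4:inf,v5:inf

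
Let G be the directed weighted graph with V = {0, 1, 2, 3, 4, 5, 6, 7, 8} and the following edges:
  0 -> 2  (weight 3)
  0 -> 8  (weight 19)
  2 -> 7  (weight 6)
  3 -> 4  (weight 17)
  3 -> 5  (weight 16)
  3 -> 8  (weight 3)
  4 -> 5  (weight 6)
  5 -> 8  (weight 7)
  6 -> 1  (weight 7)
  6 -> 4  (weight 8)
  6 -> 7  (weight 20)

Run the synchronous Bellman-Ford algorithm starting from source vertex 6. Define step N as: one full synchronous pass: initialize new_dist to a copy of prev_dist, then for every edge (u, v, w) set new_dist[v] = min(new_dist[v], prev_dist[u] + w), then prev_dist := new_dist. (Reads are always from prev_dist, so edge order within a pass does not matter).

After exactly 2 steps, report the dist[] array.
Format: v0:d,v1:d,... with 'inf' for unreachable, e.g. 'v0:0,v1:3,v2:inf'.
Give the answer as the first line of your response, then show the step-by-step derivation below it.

v0:inf,v1:7,v2:inf,v3:inf,v4:8,v5:14,v6:0,v7:20,v8:inf

step 1: dist = v0:inf,v1:7,v2:inf,v3:inf,v4:8,v5:inf,v6:0,v7:20,v8:inf
step 2: dist = v0:inf,v1:7,v2:inf,v3:inf,v4:8,v5:14,v6:0,v7:20,v8:inf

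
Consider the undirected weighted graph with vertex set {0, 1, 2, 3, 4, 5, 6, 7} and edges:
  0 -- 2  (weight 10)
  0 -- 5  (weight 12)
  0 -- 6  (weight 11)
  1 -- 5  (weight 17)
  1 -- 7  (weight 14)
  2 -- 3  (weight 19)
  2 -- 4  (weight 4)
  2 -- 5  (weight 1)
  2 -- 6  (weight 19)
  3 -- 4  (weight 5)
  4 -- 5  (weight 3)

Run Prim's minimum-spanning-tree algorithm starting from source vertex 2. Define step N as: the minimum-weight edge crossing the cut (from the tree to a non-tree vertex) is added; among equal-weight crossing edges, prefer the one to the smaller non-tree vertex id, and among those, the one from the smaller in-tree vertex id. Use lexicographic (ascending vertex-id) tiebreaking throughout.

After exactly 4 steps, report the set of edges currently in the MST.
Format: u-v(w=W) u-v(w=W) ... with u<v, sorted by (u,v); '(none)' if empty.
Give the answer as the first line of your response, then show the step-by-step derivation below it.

0-2(w=10) 2-5(w=1) 3-4(w=5) 4-5(w=3)

step 1: add edge 2-5 (w=1); MST = {2-5(w=1)}
step 2: add edge 4-5 (w=3); MST = {2-5(w=1) 4-5(w=3)}
step 3: add edge 3-4 (w=5); MST = {2-5(w=1) 3-4(w=5) 4-5(w=3)}
step 4: add edge 0-2 (w=10); MST = {0-2(w=10) 2-5(w=1) 3-4(w=5) 4-5(w=3)}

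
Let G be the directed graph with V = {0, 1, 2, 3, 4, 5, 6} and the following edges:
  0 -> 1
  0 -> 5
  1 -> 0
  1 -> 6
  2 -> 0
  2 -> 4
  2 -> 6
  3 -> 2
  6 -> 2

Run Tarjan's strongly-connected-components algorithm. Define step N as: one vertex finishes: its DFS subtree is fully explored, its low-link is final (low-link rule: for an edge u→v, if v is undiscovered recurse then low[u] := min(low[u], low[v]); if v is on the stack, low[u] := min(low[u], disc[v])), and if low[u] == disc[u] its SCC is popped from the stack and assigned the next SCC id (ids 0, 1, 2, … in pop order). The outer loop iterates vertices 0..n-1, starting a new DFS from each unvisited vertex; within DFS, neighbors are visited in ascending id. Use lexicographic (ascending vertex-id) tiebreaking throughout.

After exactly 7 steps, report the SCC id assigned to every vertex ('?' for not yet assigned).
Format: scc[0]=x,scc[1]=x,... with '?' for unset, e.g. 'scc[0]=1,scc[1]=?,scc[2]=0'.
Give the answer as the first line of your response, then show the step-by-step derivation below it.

scc[0]=2,scc[1]=2,scc[2]=2,scc[3]=3,scc[4]=0,scc[5]=1,scc[6]=2

step 1: low=(low[0]=0,low[1]=0,low[2]=0,low[3]=?,low[4]=4,low[5]=?,low[6]=2); scc=(scc[0]=?,scc[1]=?,scc[2]=?,scc[3]=?,scc[4]=0,scc[5]=?,scc[6]=?)
step 2: low=(low[0]=0,low[1]=0,low[2]=0,low[3]=?,low[4]=4,low[5]=?,low[6]=2); scc=(scc[0]=?,scc[1]=?,scc[2]=?,scc[3]=?,scc[4]=0,scc[5]=?,scc[6]=?)
step 3: low=(low[0]=0,low[1]=0,low[2]=0,low[3]=?,low[4]=4,low[5]=?,low[6]=0); scc=(scc[0]=?,scc[1]=?,scc[2]=?,scc[3]=?,scc[4]=0,scc[5]=?,scc[6]=?)
step 4: low=(low[0]=0,low[1]=0,low[2]=0,low[3]=?,low[4]=4,low[5]=?,low[6]=0); scc=(scc[0]=?,scc[1]=?,scc[2]=?,scc[3]=?,scc[4]=0,scc[5]=?,scc[6]=?)
step 5: low=(low[0]=0,low[1]=0,low[2]=0,low[3]=?,low[4]=4,low[5]=5,low[6]=0); scc=(scc[0]=?,scc[1]=?,scc[2]=?,scc[3]=?,scc[4]=0,scc[5]=1,scc[6]=?)
step 6: low=(low[0]=0,low[1]=0,low[2]=0,low[3]=?,low[4]=4,low[5]=5,low[6]=0); scc=(scc[0]=2,scc[1]=2,scc[2]=2,scc[3]=?,scc[4]=0,scc[5]=1,scc[6]=2)
step 7: low=(low[0]=0,low[1]=0,low[2]=0,low[3]=6,low[4]=4,low[5]=5,low[6]=0); scc=(scc[0]=2,scc[1]=2,scc[2]=2,scc[3]=3,scc[4]=0,scc[5]=1,scc[6]=2)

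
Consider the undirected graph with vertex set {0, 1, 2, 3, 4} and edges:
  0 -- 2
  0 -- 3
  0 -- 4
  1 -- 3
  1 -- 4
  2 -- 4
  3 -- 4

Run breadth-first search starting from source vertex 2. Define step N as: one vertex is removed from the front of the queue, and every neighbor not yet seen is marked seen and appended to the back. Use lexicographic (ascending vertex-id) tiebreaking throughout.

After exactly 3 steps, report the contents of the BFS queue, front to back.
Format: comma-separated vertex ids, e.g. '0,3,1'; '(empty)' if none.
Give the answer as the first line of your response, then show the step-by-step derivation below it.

3,1

step 1: dequeue 2; queue=[0,4]; order=2
step 2: dequeue 0; queue=[4,3]; order=2,0
step 3: dequeue 4; queue=[3,1]; order=2,0,4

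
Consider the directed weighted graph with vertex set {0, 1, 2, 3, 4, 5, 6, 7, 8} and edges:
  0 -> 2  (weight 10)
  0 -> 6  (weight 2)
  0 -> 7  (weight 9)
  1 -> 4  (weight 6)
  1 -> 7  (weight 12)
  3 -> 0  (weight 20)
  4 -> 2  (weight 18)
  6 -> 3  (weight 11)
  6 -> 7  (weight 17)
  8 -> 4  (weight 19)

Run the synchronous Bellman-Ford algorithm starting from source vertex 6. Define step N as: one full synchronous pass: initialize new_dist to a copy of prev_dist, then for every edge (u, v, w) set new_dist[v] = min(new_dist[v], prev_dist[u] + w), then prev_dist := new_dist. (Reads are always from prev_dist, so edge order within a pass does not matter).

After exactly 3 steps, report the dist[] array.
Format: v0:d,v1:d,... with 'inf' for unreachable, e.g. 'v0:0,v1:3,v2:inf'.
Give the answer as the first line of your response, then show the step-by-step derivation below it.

v0:31,v1:inf,v2:41,v3:11,v4:inf,v5:inf,v6:0,v7:17,v8:inf

step 1: dist = v0:inf,v1:inf,v2:inf,v3:11,v4:inf,v5:inf,v6:0,v7:17,v8:inf
step 2: dist = v0:31,v1:inf,v2:inf,v3:11,v4:inf,v5:inf,v6:0,v7:17,v8:inf
step 3: dist = v0:31,v1:inf,v2:41,v3:11,v4:inf,v5:inf,v6:0,v7:17,v8:inf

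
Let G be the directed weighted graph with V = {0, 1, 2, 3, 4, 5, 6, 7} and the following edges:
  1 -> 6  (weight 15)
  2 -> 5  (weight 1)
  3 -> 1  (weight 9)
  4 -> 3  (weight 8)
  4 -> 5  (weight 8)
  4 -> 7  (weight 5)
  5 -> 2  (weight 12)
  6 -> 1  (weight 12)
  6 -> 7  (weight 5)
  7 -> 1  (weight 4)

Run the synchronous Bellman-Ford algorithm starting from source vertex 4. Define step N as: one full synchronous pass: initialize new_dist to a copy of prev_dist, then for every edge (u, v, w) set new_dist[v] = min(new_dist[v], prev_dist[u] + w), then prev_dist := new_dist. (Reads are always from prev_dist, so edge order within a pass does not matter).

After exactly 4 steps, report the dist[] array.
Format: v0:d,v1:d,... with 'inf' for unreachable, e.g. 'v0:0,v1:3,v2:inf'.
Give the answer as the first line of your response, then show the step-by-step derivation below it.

v0:inf,v1:9,v2:20,v3:8,v4:0,v5:8,v6:24,v7:5

step 1: dist = v0:inf,v1:inf,v2:inf,v3:8,v4:0,v5:8,v6:inf,v7:5
step 2: dist = v0:inf,v1:9,v2:20,v3:8,v4:0,v5:8,v6:inf,v7:5
step 3: dist = v0:inf,v1:9,v2:20,v3:8,v4:0,v5:8,v6:24,v7:5
step 4: dist = v0:inf,v1:9,v2:20,v3:8,v4:0,v5:8,v6:24,v7:5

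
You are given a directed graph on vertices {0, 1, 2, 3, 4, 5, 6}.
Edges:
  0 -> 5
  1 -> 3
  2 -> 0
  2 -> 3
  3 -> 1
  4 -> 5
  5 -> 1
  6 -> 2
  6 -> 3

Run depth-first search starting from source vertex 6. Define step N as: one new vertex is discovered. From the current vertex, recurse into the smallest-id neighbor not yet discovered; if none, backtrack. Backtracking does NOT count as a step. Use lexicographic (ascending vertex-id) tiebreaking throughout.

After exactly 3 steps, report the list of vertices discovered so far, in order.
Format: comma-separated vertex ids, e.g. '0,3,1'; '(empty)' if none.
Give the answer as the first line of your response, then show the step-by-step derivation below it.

6,2,0

step 1: discover 6; path=6; order=6
step 2: discover 2; path=6>2; order=6,2
step 3: discover 0; path=6>2>0; order=6,2,0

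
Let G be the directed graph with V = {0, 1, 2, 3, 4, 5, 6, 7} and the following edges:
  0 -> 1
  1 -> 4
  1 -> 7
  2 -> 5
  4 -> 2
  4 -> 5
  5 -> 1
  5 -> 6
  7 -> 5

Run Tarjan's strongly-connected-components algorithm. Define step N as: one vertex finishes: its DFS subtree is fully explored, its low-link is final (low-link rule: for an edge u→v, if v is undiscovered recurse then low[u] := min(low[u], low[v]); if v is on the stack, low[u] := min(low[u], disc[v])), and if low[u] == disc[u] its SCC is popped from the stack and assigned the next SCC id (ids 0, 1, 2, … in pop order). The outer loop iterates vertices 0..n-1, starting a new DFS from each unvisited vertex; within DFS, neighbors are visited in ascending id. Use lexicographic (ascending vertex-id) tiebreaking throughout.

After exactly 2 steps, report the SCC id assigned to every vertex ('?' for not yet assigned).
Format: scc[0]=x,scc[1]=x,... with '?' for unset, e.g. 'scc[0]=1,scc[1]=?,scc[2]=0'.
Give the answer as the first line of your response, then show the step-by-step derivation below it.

scc[0]=?,scc[1]=?,scc[2]=?,scc[3]=?,scc[4]=?,scc[5]=?,scc[6]=0,scc[7]=?

step 1: low=(low[0]=0,low[1]=1,low[2]=3,low[3]=?,low[4]=2,low[5]=1,low[6]=5,low[7]=?); scc=(scc[0]=?,scc[1]=?,scc[2]=?,scc[3]=?,scc[4]=?,scc[5]=?,scc[6]=0,scc[7]=?)
step 2: low=(low[0]=0,low[1]=1,low[2]=3,low[3]=?,low[4]=2,low[5]=1,low[6]=5,low[7]=?); scc=(scc[0]=?,scc[1]=?,scc[2]=?,scc[3]=?,scc[4]=?,scc[5]=?,scc[6]=0,scc[7]=?)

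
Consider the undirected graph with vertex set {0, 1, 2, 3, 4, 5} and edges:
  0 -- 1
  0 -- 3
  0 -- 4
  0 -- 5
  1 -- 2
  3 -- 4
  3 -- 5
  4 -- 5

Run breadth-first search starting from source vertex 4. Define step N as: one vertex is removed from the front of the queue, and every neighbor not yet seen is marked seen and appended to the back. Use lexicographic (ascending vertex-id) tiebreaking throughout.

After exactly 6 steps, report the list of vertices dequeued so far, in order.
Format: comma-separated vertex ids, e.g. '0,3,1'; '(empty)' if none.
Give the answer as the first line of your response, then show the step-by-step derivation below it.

4,0,3,5,1,2

step 1: dequeue 4; queue=[0,3,5]; order=4
step 2: dequeue 0; queue=[3,5,1]; order=4,0
step 3: dequeue 3; queue=[5,1]; order=4,0,3
step 4: dequeue 5; queue=[1]; order=4,0,3,5
step 5: dequeue 1; queue=[2]; order=4,0,3,5,1
step 6: dequeue 2; queue=[(empty)]; order=4,0,3,5,1,2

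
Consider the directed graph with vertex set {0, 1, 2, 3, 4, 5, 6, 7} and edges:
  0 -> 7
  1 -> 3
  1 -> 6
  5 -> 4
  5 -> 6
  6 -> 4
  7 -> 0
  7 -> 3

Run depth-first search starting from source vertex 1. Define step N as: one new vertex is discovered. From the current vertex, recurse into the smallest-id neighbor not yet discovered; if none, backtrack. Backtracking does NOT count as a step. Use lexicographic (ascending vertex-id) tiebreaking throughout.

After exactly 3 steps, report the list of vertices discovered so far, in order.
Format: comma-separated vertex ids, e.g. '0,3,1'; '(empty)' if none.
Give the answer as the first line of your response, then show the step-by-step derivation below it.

1,3,6

step 1: discover 1; path=1; order=1
step 2: discover 3; path=1>3; order=1,3
step 3: discover 6; path=1>6; order=1,3,6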